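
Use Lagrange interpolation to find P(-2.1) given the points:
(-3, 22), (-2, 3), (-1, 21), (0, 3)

Lagrange interpolation formula:
P(x) = Σ yᵢ × Lᵢ(x)
where Lᵢ(x) = Π_{j≠i} (x - xⱼ)/(xᵢ - xⱼ)

L_0(-2.1) = (-2.1 - (-2))/(-3 - (-2)) × (-2.1 - (-1))/(-3 - (-1)) × (-2.1 - 0)/(-3 - 0) = 0.038500
L_1(-2.1) = (-2.1 - (-3))/(-2 - (-3)) × (-2.1 - (-1))/(-2 - (-1)) × (-2.1 - 0)/(-2 - 0) = 1.039500
L_2(-2.1) = (-2.1 - (-3))/(-1 - (-3)) × (-2.1 - (-2))/(-1 - (-2)) × (-2.1 - 0)/(-1 - 0) = -0.094500
L_3(-2.1) = (-2.1 - (-3))/(0 - (-3)) × (-2.1 - (-2))/(0 - (-2)) × (-2.1 - (-1))/(0 - (-1)) = 0.016500

P(-2.1) = 22×L_0(-2.1) + 3×L_1(-2.1) + 21×L_2(-2.1) + 3×L_3(-2.1)
P(-2.1) = 2.030500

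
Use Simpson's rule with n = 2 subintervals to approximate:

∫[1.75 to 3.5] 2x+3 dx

f(x) = 2x+3
a = 1.75, b = 3.5, n = 2
h = (b - a)/n = 0.875000

Simpson's rule: (h/3)[f(x₀) + 4f(x₁) + 2f(x₂) + ... + f(xₙ)]

x_0 = 1.7500, f(x_0) = 6.500000, coefficient = 1
x_1 = 2.6250, f(x_1) = 8.250000, coefficient = 4
x_2 = 3.5000, f(x_2) = 10.000000, coefficient = 1

I ≈ (0.875000/3) × 49.500000 = 14.437500
Exact value: 14.437500
Error: 0.000000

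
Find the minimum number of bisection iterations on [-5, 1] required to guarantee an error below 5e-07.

We need (b-a)/2^n ≤ 5e-07
(1 - (-5))/2^n ≤ 5e-07
6/2^n ≤ 5e-07
2^n ≥ 12000000
n ≥ log₂(12000000) = 23.52
n ≥ 24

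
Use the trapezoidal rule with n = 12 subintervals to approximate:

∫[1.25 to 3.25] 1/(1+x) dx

f(x) = 1/(1+x)
a = 1.25, b = 3.25, n = 12
h = (b - a)/n = 0.166667

Trapezoidal rule: (h/2)[f(x₀) + 2f(x₁) + 2f(x₂) + ... + f(xₙ)]

x_0 = 1.2500, f(x_0) = 0.444444, coefficient = 1
x_1 = 1.4167, f(x_1) = 0.413793, coefficient = 2
x_2 = 1.5833, f(x_2) = 0.387097, coefficient = 2
x_3 = 1.7500, f(x_3) = 0.363636, coefficient = 2
x_4 = 1.9167, f(x_4) = 0.342857, coefficient = 2
x_5 = 2.0833, f(x_5) = 0.324324, coefficient = 2
x_6 = 2.2500, f(x_6) = 0.307692, coefficient = 2
x_7 = 2.4167, f(x_7) = 0.292683, coefficient = 2
x_8 = 2.5833, f(x_8) = 0.279070, coefficient = 2
x_9 = 2.7500, f(x_9) = 0.266667, coefficient = 2
x_10 = 2.9167, f(x_10) = 0.255319, coefficient = 2
x_11 = 3.0833, f(x_11) = 0.244898, coefficient = 2
x_12 = 3.2500, f(x_12) = 0.235294, coefficient = 1

I ≈ (0.166667/2) × 7.635812 = 0.636318
Exact value: 0.635989
Error: 0.000329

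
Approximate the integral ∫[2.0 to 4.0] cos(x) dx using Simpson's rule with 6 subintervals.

f(x) = cos(x)
a = 2.0, b = 4.0, n = 6
h = (b - a)/n = 0.333333

Simpson's rule: (h/3)[f(x₀) + 4f(x₁) + 2f(x₂) + ... + f(xₙ)]

x_0 = 2.0000, f(x_0) = -0.416147, coefficient = 1
x_1 = 2.3333, f(x_1) = -0.690758, coefficient = 4
x_2 = 2.6667, f(x_2) = -0.889327, coefficient = 2
x_3 = 3.0000, f(x_3) = -0.989992, coefficient = 4
x_4 = 3.3333, f(x_4) = -0.981674, coefficient = 2
x_5 = 3.6667, f(x_5) = -0.865287, coefficient = 4
x_6 = 4.0000, f(x_6) = -0.653644, coefficient = 1

I ≈ (0.333333/3) × -14.995942 = -1.666216
Exact value: -1.666100
Error: 0.000116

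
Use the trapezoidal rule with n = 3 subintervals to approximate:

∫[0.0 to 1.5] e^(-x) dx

f(x) = e^(-x)
a = 0.0, b = 1.5, n = 3
h = (b - a)/n = 0.500000

Trapezoidal rule: (h/2)[f(x₀) + 2f(x₁) + 2f(x₂) + ... + f(xₙ)]

x_0 = 0.0000, f(x_0) = 1.000000, coefficient = 1
x_1 = 0.5000, f(x_1) = 0.606531, coefficient = 2
x_2 = 1.0000, f(x_2) = 0.367879, coefficient = 2
x_3 = 1.5000, f(x_3) = 0.223130, coefficient = 1

I ≈ (0.500000/2) × 3.171950 = 0.792988
Exact value: 0.776870
Error: 0.016118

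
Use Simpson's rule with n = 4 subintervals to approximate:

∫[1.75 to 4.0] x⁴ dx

f(x) = x⁴
a = 1.75, b = 4.0, n = 4
h = (b - a)/n = 0.562500

Simpson's rule: (h/3)[f(x₀) + 4f(x₁) + 2f(x₂) + ... + f(xₙ)]

x_0 = 1.7500, f(x_0) = 9.378906, coefficient = 1
x_1 = 2.3125, f(x_1) = 28.597427, coefficient = 4
x_2 = 2.8750, f(x_2) = 68.320557, coefficient = 2
x_3 = 3.4375, f(x_3) = 139.627457, coefficient = 4
x_4 = 4.0000, f(x_4) = 256.000000, coefficient = 1

I ≈ (0.562500/3) × 1074.919556 = 201.547417
Exact value: 201.517383
Error: 0.030034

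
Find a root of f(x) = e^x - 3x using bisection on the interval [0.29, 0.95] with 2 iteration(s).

f(x) = e^x - 3x
Initial interval: [0.29, 0.95]

Iteration 1:
  c_1 = (0.290000 + 0.950000)/2 = 0.620000
  f(c_1) = f(0.620000) = -0.001072
  f(a) × f(c) < 0, new interval: [0.290000, 0.620000]
Iteration 2:
  c_2 = (0.290000 + 0.620000)/2 = 0.455000
  f(c_2) = f(0.455000) = 0.211173
  f(a) × f(c) ≥ 0, new interval: [0.455000, 0.620000]

After 2 iteration(s), the approximation is c_2 = 0.455000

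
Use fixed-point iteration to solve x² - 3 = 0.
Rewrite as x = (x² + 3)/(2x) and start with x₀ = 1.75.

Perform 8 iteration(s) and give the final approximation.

Equation: x² - 3 = 0
Fixed-point form: x = (x² + 3)/(2x)
x₀ = 1.75

x_1 = g(1.750000) = 1.732143
x_2 = g(1.732143) = 1.732051
x_3 = g(1.732051) = 1.732051
x_4 = g(1.732051) = 1.732051
x_5 = g(1.732051) = 1.732051
x_6 = g(1.732051) = 1.732051
x_7 = g(1.732051) = 1.732051
x_8 = g(1.732051) = 1.732051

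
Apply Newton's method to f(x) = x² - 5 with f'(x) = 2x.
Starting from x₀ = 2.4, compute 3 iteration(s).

f(x) = x² - 5
f'(x) = 2x
x₀ = 2.4

Newton-Raphson formula: x_{n+1} = x_n - f(x_n)/f'(x_n)

Iteration 1:
  f(2.400000) = 0.760000
  f'(2.400000) = 4.800000
  x_1 = 2.400000 - 0.760000/4.800000 = 2.241667
Iteration 2:
  f(2.241667) = 0.025069
  f'(2.241667) = 4.483333
  x_2 = 2.241667 - 0.025069/4.483333 = 2.236075
Iteration 3:
  f(2.236075) = 0.000031
  f'(2.236075) = 4.472150
  x_3 = 2.236075 - 0.000031/4.472150 = 2.236068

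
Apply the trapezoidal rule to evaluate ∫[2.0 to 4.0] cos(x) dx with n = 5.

f(x) = cos(x)
a = 2.0, b = 4.0, n = 5
h = (b - a)/n = 0.400000

Trapezoidal rule: (h/2)[f(x₀) + 2f(x₁) + 2f(x₂) + ... + f(xₙ)]

x_0 = 2.0000, f(x_0) = -0.416147, coefficient = 1
x_1 = 2.4000, f(x_1) = -0.737394, coefficient = 2
x_2 = 2.8000, f(x_2) = -0.942222, coefficient = 2
x_3 = 3.2000, f(x_3) = -0.998295, coefficient = 2
x_4 = 3.6000, f(x_4) = -0.896758, coefficient = 2
x_5 = 4.0000, f(x_5) = -0.653644, coefficient = 1

I ≈ (0.400000/2) × -8.219129 = -1.643826
Exact value: -1.666100
Error: 0.022274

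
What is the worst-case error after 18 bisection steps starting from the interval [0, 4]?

Bisection error bound: |error| ≤ (b-a)/2^n
|error| ≤ (4 - 0)/2^18 = 4/2^18
|error| ≤ 0.0000152588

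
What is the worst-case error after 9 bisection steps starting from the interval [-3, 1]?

Bisection error bound: |error| ≤ (b-a)/2^n
|error| ≤ (1 - (-3))/2^9 = 4/2^9
|error| ≤ 0.0078125000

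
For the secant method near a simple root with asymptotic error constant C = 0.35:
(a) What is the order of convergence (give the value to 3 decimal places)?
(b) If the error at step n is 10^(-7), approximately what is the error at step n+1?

(a) Secant method has superlinear convergence with order φ = (1+√5)/2 ≈ 1.618.
    This means |e_{n+1}| ≈ C|e_n|^1.618.

(b) With |e_n| = 10^(-7) and C = 0.35:
    |e_{n+1}| ≈ 0.35 × (10^(-7))^1.618 = 0.35 × 10^(-11.33)

(a) ≈ 1.618 (golden ratio); (b) |e_{n+1}| ≈ 1.651e-12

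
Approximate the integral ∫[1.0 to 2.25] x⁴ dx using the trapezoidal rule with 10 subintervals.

f(x) = x⁴
a = 1.0, b = 2.25, n = 10
h = (b - a)/n = 0.125000

Trapezoidal rule: (h/2)[f(x₀) + 2f(x₁) + 2f(x₂) + ... + f(xₙ)]

x_0 = 1.0000, f(x_0) = 1.000000, coefficient = 1
x_1 = 1.1250, f(x_1) = 1.601807, coefficient = 2
x_2 = 1.2500, f(x_2) = 2.441406, coefficient = 2
x_3 = 1.3750, f(x_3) = 3.574463, coefficient = 2
x_4 = 1.5000, f(x_4) = 5.062500, coefficient = 2
x_5 = 1.6250, f(x_5) = 6.972900, coefficient = 2
x_6 = 1.7500, f(x_6) = 9.378906, coefficient = 2
x_7 = 1.8750, f(x_7) = 12.359619, coefficient = 2
x_8 = 2.0000, f(x_8) = 16.000000, coefficient = 2
x_9 = 2.1250, f(x_9) = 20.390869, coefficient = 2
x_10 = 2.2500, f(x_10) = 25.628906, coefficient = 1

I ≈ (0.125000/2) × 182.193848 = 11.387115
Exact value: 11.333008
Error: 0.054108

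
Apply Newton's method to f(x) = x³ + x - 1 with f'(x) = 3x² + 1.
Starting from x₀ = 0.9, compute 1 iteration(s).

f(x) = x³ + x - 1
f'(x) = 3x² + 1
x₀ = 0.9

Newton-Raphson formula: x_{n+1} = x_n - f(x_n)/f'(x_n)

Iteration 1:
  f(0.900000) = 0.629000
  f'(0.900000) = 3.430000
  x_1 = 0.900000 - 0.629000/3.430000 = 0.716618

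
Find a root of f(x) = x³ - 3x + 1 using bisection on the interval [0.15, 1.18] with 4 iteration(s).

f(x) = x³ - 3x + 1
Initial interval: [0.15, 1.18]

Iteration 1:
  c_1 = (0.150000 + 1.180000)/2 = 0.665000
  f(c_1) = f(0.665000) = -0.700920
  f(a) × f(c) < 0, new interval: [0.150000, 0.665000]
Iteration 2:
  c_2 = (0.150000 + 0.665000)/2 = 0.407500
  f(c_2) = f(0.407500) = -0.154832
  f(a) × f(c) < 0, new interval: [0.150000, 0.407500]
Iteration 3:
  c_3 = (0.150000 + 0.407500)/2 = 0.278750
  f(c_3) = f(0.278750) = 0.185409
  f(a) × f(c) ≥ 0, new interval: [0.278750, 0.407500]
Iteration 4:
  c_4 = (0.278750 + 0.407500)/2 = 0.343125
  f(c_4) = f(0.343125) = 0.011023
  f(a) × f(c) ≥ 0, new interval: [0.343125, 0.407500]

After 4 iteration(s), the approximation is c_4 = 0.343125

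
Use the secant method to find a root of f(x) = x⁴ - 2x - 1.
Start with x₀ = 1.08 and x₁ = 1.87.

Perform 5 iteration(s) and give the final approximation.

f(x) = x⁴ - 2x - 1
x₀ = 1.08, x₁ = 1.87

Secant formula: x_{n+1} = x_n - f(x_n)(x_n - x_{n-1})/(f(x_n) - f(x_{n-1}))

Iteration 1:
  f(1.080000) = -1.799511
  f(1.870000) = 7.488310
  x_2 = 1.870000 - 7.488310×(1.870000 - 1.080000)/(7.488310 - (-1.799511))
       = 1.233062
Iteration 2:
  f(1.870000) = 7.488310
  f(1.233062) = -1.154380
  x_3 = 1.233062 - (-1.154380)×(1.233062 - 1.870000)/(-1.154380 - 7.488310)
       = 1.318136
Iteration 3:
  f(1.233062) = -1.154380
  f(1.318136) = -0.617426
  x_4 = 1.318136 - (-0.617426)×(1.318136 - 1.233062)/(-0.617426 - (-1.154380))
       = 1.415960
Iteration 4:
  f(1.318136) = -0.617426
  f(1.415960) = 0.187874
  x_5 = 1.415960 - 0.187874×(1.415960 - 1.318136)/(0.187874 - (-0.617426))
       = 1.393138
Iteration 5:
  f(1.415960) = 0.187874
  f(1.393138) = -0.019442
  x_6 = 1.393138 - (-0.019442)×(1.393138 - 1.415960)/(-0.019442 - 0.187874)
       = 1.395278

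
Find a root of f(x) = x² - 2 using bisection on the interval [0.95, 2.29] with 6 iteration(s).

f(x) = x² - 2
Initial interval: [0.95, 2.29]

Iteration 1:
  c_1 = (0.950000 + 2.290000)/2 = 1.620000
  f(c_1) = f(1.620000) = 0.624400
  f(a) × f(c) < 0, new interval: [0.950000, 1.620000]
Iteration 2:
  c_2 = (0.950000 + 1.620000)/2 = 1.285000
  f(c_2) = f(1.285000) = -0.348775
  f(a) × f(c) ≥ 0, new interval: [1.285000, 1.620000]
Iteration 3:
  c_3 = (1.285000 + 1.620000)/2 = 1.452500
  f(c_3) = f(1.452500) = 0.109756
  f(a) × f(c) < 0, new interval: [1.285000, 1.452500]
Iteration 4:
  c_4 = (1.285000 + 1.452500)/2 = 1.368750
  f(c_4) = f(1.368750) = -0.126523
  f(a) × f(c) ≥ 0, new interval: [1.368750, 1.452500]
Iteration 5:
  c_5 = (1.368750 + 1.452500)/2 = 1.410625
  f(c_5) = f(1.410625) = -0.010137
  f(a) × f(c) ≥ 0, new interval: [1.410625, 1.452500]
Iteration 6:
  c_6 = (1.410625 + 1.452500)/2 = 1.431563
  f(c_6) = f(1.431563) = 0.049371
  f(a) × f(c) < 0, new interval: [1.410625, 1.431563]

After 6 iteration(s), the approximation is c_6 = 1.431563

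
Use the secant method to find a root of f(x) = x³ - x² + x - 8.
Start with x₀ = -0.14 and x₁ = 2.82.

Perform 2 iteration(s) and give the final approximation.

f(x) = x³ - x² + x - 8
x₀ = -0.14, x₁ = 2.82

Secant formula: x_{n+1} = x_n - f(x_n)(x_n - x_{n-1})/(f(x_n) - f(x_{n-1}))

Iteration 1:
  f(-0.140000) = -8.162344
  f(2.820000) = 9.293368
  x_2 = 2.820000 - 9.293368×(2.820000 - (-0.140000))/(9.293368 - (-8.162344))
       = 1.244105
Iteration 2:
  f(2.820000) = 9.293368
  f(1.244105) = -6.378070
  x_3 = 1.244105 - (-6.378070)×(1.244105 - 2.820000)/(-6.378070 - 9.293368)
       = 1.885474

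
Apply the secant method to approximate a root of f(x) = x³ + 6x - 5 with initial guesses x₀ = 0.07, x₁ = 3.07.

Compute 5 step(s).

f(x) = x³ + 6x - 5
x₀ = 0.07, x₁ = 3.07

Secant formula: x_{n+1} = x_n - f(x_n)(x_n - x_{n-1})/(f(x_n) - f(x_{n-1}))

Iteration 1:
  f(0.070000) = -4.579657
  f(3.070000) = 42.354443
  x_2 = 3.070000 - 42.354443×(3.070000 - 0.070000)/(42.354443 - (-4.579657))
       = 0.362729
Iteration 2:
  f(3.070000) = 42.354443
  f(0.362729) = -2.775901
  x_3 = 0.362729 - (-2.775901)×(0.362729 - 3.070000)/(-2.775901 - 42.354443)
       = 0.529249
Iteration 3:
  f(0.362729) = -2.775901
  f(0.529249) = -1.676259
  x_4 = 0.529249 - (-1.676259)×(0.529249 - 0.362729)/(-1.676259 - (-2.775901))
       = 0.783088
Iteration 4:
  f(0.529249) = -1.676259
  f(0.783088) = 0.178735
  x_5 = 0.783088 - 0.178735×(0.783088 - 0.529249)/(0.178735 - (-1.676259))
       = 0.758629
Iteration 5:
  f(0.783088) = 0.178735
  f(0.758629) = -0.011619
  x_6 = 0.758629 - (-0.011619)×(0.758629 - 0.783088)/(-0.011619 - 0.178735)
       = 0.760122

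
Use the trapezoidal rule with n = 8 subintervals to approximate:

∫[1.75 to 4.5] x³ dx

f(x) = x³
a = 1.75, b = 4.5, n = 8
h = (b - a)/n = 0.343750

Trapezoidal rule: (h/2)[f(x₀) + 2f(x₁) + 2f(x₂) + ... + f(xₙ)]

x_0 = 1.7500, f(x_0) = 5.359375, coefficient = 1
x_1 = 2.0938, f(x_1) = 9.178558, coefficient = 2
x_2 = 2.4375, f(x_2) = 14.482178, coefficient = 2
x_3 = 2.7812, f(x_3) = 21.513947, coefficient = 2
x_4 = 3.1250, f(x_4) = 30.517578, coefficient = 2
x_5 = 3.4688, f(x_5) = 41.736786, coefficient = 2
x_6 = 3.8125, f(x_6) = 55.415283, coefficient = 2
x_7 = 4.1562, f(x_7) = 71.796783, coefficient = 2
x_8 = 4.5000, f(x_8) = 91.125000, coefficient = 1

I ≈ (0.343750/2) × 585.766602 = 100.678635
Exact value: 100.170898
Error: 0.507736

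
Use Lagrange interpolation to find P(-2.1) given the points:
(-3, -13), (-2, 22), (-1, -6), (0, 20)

Lagrange interpolation formula:
P(x) = Σ yᵢ × Lᵢ(x)
where Lᵢ(x) = Π_{j≠i} (x - xⱼ)/(xᵢ - xⱼ)

L_0(-2.1) = (-2.1 - (-2))/(-3 - (-2)) × (-2.1 - (-1))/(-3 - (-1)) × (-2.1 - 0)/(-3 - 0) = 0.038500
L_1(-2.1) = (-2.1 - (-3))/(-2 - (-3)) × (-2.1 - (-1))/(-2 - (-1)) × (-2.1 - 0)/(-2 - 0) = 1.039500
L_2(-2.1) = (-2.1 - (-3))/(-1 - (-3)) × (-2.1 - (-2))/(-1 - (-2)) × (-2.1 - 0)/(-1 - 0) = -0.094500
L_3(-2.1) = (-2.1 - (-3))/(0 - (-3)) × (-2.1 - (-2))/(0 - (-2)) × (-2.1 - (-1))/(0 - (-1)) = 0.016500

P(-2.1) = (-13)×L_0(-2.1) + 22×L_1(-2.1) + (-6)×L_2(-2.1) + 20×L_3(-2.1)
P(-2.1) = 23.265500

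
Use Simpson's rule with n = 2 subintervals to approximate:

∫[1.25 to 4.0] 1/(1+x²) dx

f(x) = 1/(1+x²)
a = 1.25, b = 4.0, n = 2
h = (b - a)/n = 1.375000

Simpson's rule: (h/3)[f(x₀) + 4f(x₁) + 2f(x₂) + ... + f(xₙ)]

x_0 = 1.2500, f(x_0) = 0.390244, coefficient = 1
x_1 = 2.6250, f(x_1) = 0.126733, coefficient = 4
x_2 = 4.0000, f(x_2) = 0.058824, coefficient = 1

I ≈ (1.375000/3) × 0.955998 = 0.438166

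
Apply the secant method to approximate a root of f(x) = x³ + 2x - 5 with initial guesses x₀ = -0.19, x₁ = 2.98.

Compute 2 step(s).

f(x) = x³ + 2x - 5
x₀ = -0.19, x₁ = 2.98

Secant formula: x_{n+1} = x_n - f(x_n)(x_n - x_{n-1})/(f(x_n) - f(x_{n-1}))

Iteration 1:
  f(-0.190000) = -5.386859
  f(2.980000) = 27.423592
  x_2 = 2.980000 - 27.423592×(2.980000 - (-0.190000))/(27.423592 - (-5.386859))
       = 0.330454
Iteration 2:
  f(2.980000) = 27.423592
  f(0.330454) = -4.303006
  x_3 = 0.330454 - (-4.303006)×(0.330454 - 2.980000)/(-4.303006 - 27.423592)
       = 0.689806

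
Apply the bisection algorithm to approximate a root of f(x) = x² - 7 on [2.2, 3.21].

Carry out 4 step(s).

f(x) = x² - 7
Initial interval: [2.2, 3.21]

Iteration 1:
  c_1 = (2.200000 + 3.210000)/2 = 2.705000
  f(c_1) = f(2.705000) = 0.317025
  f(a) × f(c) < 0, new interval: [2.200000, 2.705000]
Iteration 2:
  c_2 = (2.200000 + 2.705000)/2 = 2.452500
  f(c_2) = f(2.452500) = -0.985244
  f(a) × f(c) ≥ 0, new interval: [2.452500, 2.705000]
Iteration 3:
  c_3 = (2.452500 + 2.705000)/2 = 2.578750
  f(c_3) = f(2.578750) = -0.350048
  f(a) × f(c) ≥ 0, new interval: [2.578750, 2.705000]
Iteration 4:
  c_4 = (2.578750 + 2.705000)/2 = 2.641875
  f(c_4) = f(2.641875) = -0.020496
  f(a) × f(c) ≥ 0, new interval: [2.641875, 2.705000]

After 4 iteration(s), the approximation is c_4 = 2.641875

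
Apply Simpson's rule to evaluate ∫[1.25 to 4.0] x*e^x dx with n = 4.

f(x) = x*e^x
a = 1.25, b = 4.0, n = 4
h = (b - a)/n = 0.687500

Simpson's rule: (h/3)[f(x₀) + 4f(x₁) + 2f(x₂) + ... + f(xₙ)]

x_0 = 1.2500, f(x_0) = 4.362929, coefficient = 1
x_1 = 1.9375, f(x_1) = 13.448916, coefficient = 4
x_2 = 2.6250, f(x_2) = 36.237007, coefficient = 2
x_3 = 3.3125, f(x_3) = 90.940295, coefficient = 4
x_4 = 4.0000, f(x_4) = 218.392600, coefficient = 1

I ≈ (0.687500/3) × 712.786386 = 163.346880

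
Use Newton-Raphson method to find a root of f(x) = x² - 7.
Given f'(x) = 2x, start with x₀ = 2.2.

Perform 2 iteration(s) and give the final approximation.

f(x) = x² - 7
f'(x) = 2x
x₀ = 2.2

Newton-Raphson formula: x_{n+1} = x_n - f(x_n)/f'(x_n)

Iteration 1:
  f(2.200000) = -2.160000
  f'(2.200000) = 4.400000
  x_1 = 2.200000 - (-2.160000)/4.400000 = 2.690909
Iteration 2:
  f(2.690909) = 0.240992
  f'(2.690909) = 5.381818
  x_2 = 2.690909 - 0.240992/5.381818 = 2.646130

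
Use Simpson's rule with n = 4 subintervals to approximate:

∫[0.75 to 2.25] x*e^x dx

f(x) = x*e^x
a = 0.75, b = 2.25, n = 4
h = (b - a)/n = 0.375000

Simpson's rule: (h/3)[f(x₀) + 4f(x₁) + 2f(x₂) + ... + f(xₙ)]

x_0 = 0.7500, f(x_0) = 1.587750, coefficient = 1
x_1 = 1.1250, f(x_1) = 3.465244, coefficient = 4
x_2 = 1.5000, f(x_2) = 6.722534, coefficient = 2
x_3 = 1.8750, f(x_3) = 12.226536, coefficient = 4
x_4 = 2.2500, f(x_4) = 21.347406, coefficient = 1

I ≈ (0.375000/3) × 99.147342 = 12.393418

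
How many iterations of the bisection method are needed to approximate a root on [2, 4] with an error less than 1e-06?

We need (b-a)/2^n ≤ 1e-06
(4 - 2)/2^n ≤ 1e-06
2/2^n ≤ 1e-06
2^n ≥ 2000000
n ≥ log₂(2000000) = 20.93
n ≥ 21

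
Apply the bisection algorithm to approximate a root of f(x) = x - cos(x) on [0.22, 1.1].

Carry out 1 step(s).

f(x) = x - cos(x)
Initial interval: [0.22, 1.1]

Iteration 1:
  c_1 = (0.220000 + 1.100000)/2 = 0.660000
  f(c_1) = f(0.660000) = -0.129992
  f(a) × f(c) ≥ 0, new interval: [0.660000, 1.100000]

After 1 iteration(s), the approximation is c_1 = 0.660000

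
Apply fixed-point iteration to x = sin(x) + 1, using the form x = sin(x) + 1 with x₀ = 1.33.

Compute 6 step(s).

Equation: x = sin(x) + 1
Fixed-point form: x = sin(x) + 1
x₀ = 1.33

x_1 = g(1.330000) = 1.971148
x_2 = g(1.971148) = 1.920924
x_3 = g(1.920924) = 1.939329
x_4 = g(1.939329) = 1.932857
x_5 = g(1.932857) = 1.935169
x_6 = g(1.935169) = 1.934348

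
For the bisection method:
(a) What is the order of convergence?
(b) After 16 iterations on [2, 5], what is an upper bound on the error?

(a) Bisection has linear (order 1) convergence; the error is halved each step.

(b) Error bound = (b-a)/2^n = (5 - 2)/2^{16}
    = 3/2^{16}

(a) 1 (linear); (b) error ≤ 4.58e-05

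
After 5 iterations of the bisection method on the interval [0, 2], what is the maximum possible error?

Bisection error bound: |error| ≤ (b-a)/2^n
|error| ≤ (2 - 0)/2^5 = 2/2^5
|error| ≤ 0.0625000000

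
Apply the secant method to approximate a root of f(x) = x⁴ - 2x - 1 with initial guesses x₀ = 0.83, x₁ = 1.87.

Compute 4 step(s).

f(x) = x⁴ - 2x - 1
x₀ = 0.83, x₁ = 1.87

Secant formula: x_{n+1} = x_n - f(x_n)(x_n - x_{n-1})/(f(x_n) - f(x_{n-1}))

Iteration 1:
  f(0.830000) = -2.185417
  f(1.870000) = 7.488310
  x_2 = 1.870000 - 7.488310×(1.870000 - 0.830000)/(7.488310 - (-2.185417))
       = 1.064949
Iteration 2:
  f(1.870000) = 7.488310
  f(1.064949) = -1.843678
  x_3 = 1.064949 - (-1.843678)×(1.064949 - 1.870000)/(-1.843678 - 7.488310)
       = 1.223999
Iteration 3:
  f(1.064949) = -1.843678
  f(1.223999) = -1.203472
  x_4 = 1.223999 - (-1.203472)×(1.223999 - 1.064949)/(-1.203472 - (-1.843678))
       = 1.522985
Iteration 4:
  f(1.223999) = -1.203472
  f(1.522985) = 1.334038
  x_5 = 1.522985 - 1.334038×(1.522985 - 1.223999)/(1.334038 - (-1.203472))
       = 1.365800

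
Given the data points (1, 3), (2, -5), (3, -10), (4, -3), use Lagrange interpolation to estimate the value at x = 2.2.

Lagrange interpolation formula:
P(x) = Σ yᵢ × Lᵢ(x)
where Lᵢ(x) = Π_{j≠i} (x - xⱼ)/(xᵢ - xⱼ)

L_0(2.2) = (2.2 - 2)/(1 - 2) × (2.2 - 3)/(1 - 3) × (2.2 - 4)/(1 - 4) = -0.048000
L_1(2.2) = (2.2 - 1)/(2 - 1) × (2.2 - 3)/(2 - 3) × (2.2 - 4)/(2 - 4) = 0.864000
L_2(2.2) = (2.2 - 1)/(3 - 1) × (2.2 - 2)/(3 - 2) × (2.2 - 4)/(3 - 4) = 0.216000
L_3(2.2) = (2.2 - 1)/(4 - 1) × (2.2 - 2)/(4 - 2) × (2.2 - 3)/(4 - 3) = -0.032000

P(2.2) = 3×L_0(2.2) + (-5)×L_1(2.2) + (-10)×L_2(2.2) + (-3)×L_3(2.2)
P(2.2) = -6.528000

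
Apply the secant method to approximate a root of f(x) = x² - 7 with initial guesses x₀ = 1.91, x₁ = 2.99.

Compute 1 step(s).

f(x) = x² - 7
x₀ = 1.91, x₁ = 2.99

Secant formula: x_{n+1} = x_n - f(x_n)(x_n - x_{n-1})/(f(x_n) - f(x_{n-1}))

Iteration 1:
  f(1.910000) = -3.351900
  f(2.990000) = 1.940100
  x_2 = 2.990000 - 1.940100×(2.990000 - 1.910000)/(1.940100 - (-3.351900))
       = 2.594061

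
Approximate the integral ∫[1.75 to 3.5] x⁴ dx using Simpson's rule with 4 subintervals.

f(x) = x⁴
a = 1.75, b = 3.5, n = 4
h = (b - a)/n = 0.437500

Simpson's rule: (h/3)[f(x₀) + 4f(x₁) + 2f(x₂) + ... + f(xₙ)]

x_0 = 1.7500, f(x_0) = 9.378906, coefficient = 1
x_1 = 2.1875, f(x_1) = 22.897720, coefficient = 4
x_2 = 2.6250, f(x_2) = 47.480713, coefficient = 2
x_3 = 3.0625, f(x_3) = 87.963882, coefficient = 4
x_4 = 3.5000, f(x_4) = 150.062500, coefficient = 1

I ≈ (0.437500/3) × 697.849243 = 101.769681
Exact value: 101.761133
Error: 0.008548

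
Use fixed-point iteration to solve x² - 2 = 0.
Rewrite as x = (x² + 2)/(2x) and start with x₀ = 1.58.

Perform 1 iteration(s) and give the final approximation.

Equation: x² - 2 = 0
Fixed-point form: x = (x² + 2)/(2x)
x₀ = 1.58

x_1 = g(1.580000) = 1.422911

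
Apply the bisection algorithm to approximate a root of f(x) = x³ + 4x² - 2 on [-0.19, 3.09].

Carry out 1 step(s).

f(x) = x³ + 4x² - 2
Initial interval: [-0.19, 3.09]

Iteration 1:
  c_1 = (-0.190000 + 3.090000)/2 = 1.450000
  f(c_1) = f(1.450000) = 9.458625
  f(a) × f(c) < 0, new interval: [-0.190000, 1.450000]

After 1 iteration(s), the approximation is c_1 = 1.450000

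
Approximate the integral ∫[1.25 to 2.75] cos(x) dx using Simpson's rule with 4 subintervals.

f(x) = cos(x)
a = 1.25, b = 2.75, n = 4
h = (b - a)/n = 0.375000

Simpson's rule: (h/3)[f(x₀) + 4f(x₁) + 2f(x₂) + ... + f(xₙ)]

x_0 = 1.2500, f(x_0) = 0.315322, coefficient = 1
x_1 = 1.6250, f(x_1) = -0.054177, coefficient = 4
x_2 = 2.0000, f(x_2) = -0.416147, coefficient = 2
x_3 = 2.3750, f(x_3) = -0.720278, coefficient = 4
x_4 = 2.7500, f(x_4) = -0.924302, coefficient = 1

I ≈ (0.375000/3) × -4.539096 = -0.567387
Exact value: -0.567324
Error: 0.000063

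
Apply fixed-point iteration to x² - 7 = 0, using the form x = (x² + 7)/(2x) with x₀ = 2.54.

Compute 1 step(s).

Equation: x² - 7 = 0
Fixed-point form: x = (x² + 7)/(2x)
x₀ = 2.54

x_1 = g(2.540000) = 2.647953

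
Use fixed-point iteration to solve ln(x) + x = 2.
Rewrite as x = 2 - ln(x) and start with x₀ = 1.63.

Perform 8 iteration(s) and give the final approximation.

Equation: ln(x) + x = 2
Fixed-point form: x = 2 - ln(x)
x₀ = 1.63

x_1 = g(1.630000) = 1.511420
x_2 = g(1.511420) = 1.586950
x_3 = g(1.586950) = 1.538186
x_4 = g(1.538186) = 1.569396
x_5 = g(1.569396) = 1.549309
x_6 = g(1.549309) = 1.562191
x_7 = g(1.562191) = 1.553911
x_8 = g(1.553911) = 1.559225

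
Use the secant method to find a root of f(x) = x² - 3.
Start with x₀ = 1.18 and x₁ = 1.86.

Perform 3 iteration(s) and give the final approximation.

f(x) = x² - 3
x₀ = 1.18, x₁ = 1.86

Secant formula: x_{n+1} = x_n - f(x_n)(x_n - x_{n-1})/(f(x_n) - f(x_{n-1}))

Iteration 1:
  f(1.180000) = -1.607600
  f(1.860000) = 0.459600
  x_2 = 1.860000 - 0.459600×(1.860000 - 1.180000)/(0.459600 - (-1.607600))
       = 1.708816
Iteration 2:
  f(1.860000) = 0.459600
  f(1.708816) = -0.079949
  x_3 = 1.708816 - (-0.079949)×(1.708816 - 1.860000)/(-0.079949 - 0.459600)
       = 1.731218
Iteration 3:
  f(1.708816) = -0.079949
  f(1.731218) = -0.002885
  x_4 = 1.731218 - (-0.002885)×(1.731218 - 1.708816)/(-0.002885 - (-0.079949))
       = 1.732056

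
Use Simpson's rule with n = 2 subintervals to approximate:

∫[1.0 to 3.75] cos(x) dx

f(x) = cos(x)
a = 1.0, b = 3.75, n = 2
h = (b - a)/n = 1.375000

Simpson's rule: (h/3)[f(x₀) + 4f(x₁) + 2f(x₂) + ... + f(xₙ)]

x_0 = 1.0000, f(x_0) = 0.540302, coefficient = 1
x_1 = 2.3750, f(x_1) = -0.720278, coefficient = 4
x_2 = 3.7500, f(x_2) = -0.820559, coefficient = 1

I ≈ (1.375000/3) × -3.161371 = -1.448962
Exact value: -1.413032
Error: 0.035929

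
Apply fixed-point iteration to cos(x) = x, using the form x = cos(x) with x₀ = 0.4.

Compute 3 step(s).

Equation: cos(x) = x
Fixed-point form: x = cos(x)
x₀ = 0.4

x_1 = g(0.400000) = 0.921061
x_2 = g(0.921061) = 0.604976
x_3 = g(0.604976) = 0.822516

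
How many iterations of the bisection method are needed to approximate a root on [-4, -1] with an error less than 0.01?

We need (b-a)/2^n ≤ 0.01
(-1 - (-4))/2^n ≤ 0.01
3/2^n ≤ 0.01
2^n ≥ 300
n ≥ log₂(300) = 8.23
n ≥ 9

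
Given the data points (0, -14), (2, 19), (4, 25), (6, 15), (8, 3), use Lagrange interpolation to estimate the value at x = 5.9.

Lagrange interpolation formula:
P(x) = Σ yᵢ × Lᵢ(x)
where Lᵢ(x) = Π_{j≠i} (x - xⱼ)/(xᵢ - xⱼ)

L_0(5.9) = (5.9 - 2)/(0 - 2) × (5.9 - 4)/(0 - 4) × (5.9 - 6)/(0 - 6) × (5.9 - 8)/(0 - 8) = 0.004052
L_1(5.9) = (5.9 - 0)/(2 - 0) × (5.9 - 4)/(2 - 4) × (5.9 - 6)/(2 - 6) × (5.9 - 8)/(2 - 8) = -0.024522
L_2(5.9) = (5.9 - 0)/(4 - 0) × (5.9 - 2)/(4 - 2) × (5.9 - 6)/(4 - 6) × (5.9 - 8)/(4 - 8) = 0.075502
L_3(5.9) = (5.9 - 0)/(6 - 0) × (5.9 - 2)/(6 - 2) × (5.9 - 4)/(6 - 4) × (5.9 - 8)/(6 - 8) = 0.956353
L_4(5.9) = (5.9 - 0)/(8 - 0) × (5.9 - 2)/(8 - 2) × (5.9 - 4)/(8 - 4) × (5.9 - 6)/(8 - 6) = -0.011385

P(5.9) = (-14)×L_0(5.9) + 19×L_1(5.9) + 25×L_2(5.9) + 15×L_3(5.9) + 3×L_4(5.9)
P(5.9) = 15.676032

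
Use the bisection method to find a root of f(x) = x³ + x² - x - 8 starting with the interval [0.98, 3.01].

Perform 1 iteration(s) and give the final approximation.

f(x) = x³ + x² - x - 8
Initial interval: [0.98, 3.01]

Iteration 1:
  c_1 = (0.980000 + 3.010000)/2 = 1.995000
  f(c_1) = f(1.995000) = 1.925175
  f(a) × f(c) < 0, new interval: [0.980000, 1.995000]

After 1 iteration(s), the approximation is c_1 = 1.995000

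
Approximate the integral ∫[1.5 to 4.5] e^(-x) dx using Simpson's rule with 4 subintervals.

f(x) = e^(-x)
a = 1.5, b = 4.5, n = 4
h = (b - a)/n = 0.750000

Simpson's rule: (h/3)[f(x₀) + 4f(x₁) + 2f(x₂) + ... + f(xₙ)]

x_0 = 1.5000, f(x_0) = 0.223130, coefficient = 1
x_1 = 2.2500, f(x_1) = 0.105399, coefficient = 4
x_2 = 3.0000, f(x_2) = 0.049787, coefficient = 2
x_3 = 3.7500, f(x_3) = 0.023518, coefficient = 4
x_4 = 4.5000, f(x_4) = 0.011109, coefficient = 1

I ≈ (0.750000/3) × 0.849481 = 0.212370
Exact value: 0.212021
Error: 0.000349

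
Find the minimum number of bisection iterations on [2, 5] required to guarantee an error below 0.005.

We need (b-a)/2^n ≤ 0.005
(5 - 2)/2^n ≤ 0.005
3/2^n ≤ 0.005
2^n ≥ 600
n ≥ log₂(600) = 9.23
n ≥ 10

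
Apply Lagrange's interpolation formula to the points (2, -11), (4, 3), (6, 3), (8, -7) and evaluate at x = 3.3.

Lagrange interpolation formula:
P(x) = Σ yᵢ × Lᵢ(x)
where Lᵢ(x) = Π_{j≠i} (x - xⱼ)/(xᵢ - xⱼ)

L_0(3.3) = (3.3 - 4)/(2 - 4) × (3.3 - 6)/(2 - 6) × (3.3 - 8)/(2 - 8) = 0.185063
L_1(3.3) = (3.3 - 2)/(4 - 2) × (3.3 - 6)/(4 - 6) × (3.3 - 8)/(4 - 8) = 1.031062
L_2(3.3) = (3.3 - 2)/(6 - 2) × (3.3 - 4)/(6 - 4) × (3.3 - 8)/(6 - 8) = -0.267313
L_3(3.3) = (3.3 - 2)/(8 - 2) × (3.3 - 4)/(8 - 4) × (3.3 - 6)/(8 - 6) = 0.051188

P(3.3) = (-11)×L_0(3.3) + 3×L_1(3.3) + 3×L_2(3.3) + (-7)×L_3(3.3)
P(3.3) = -0.102750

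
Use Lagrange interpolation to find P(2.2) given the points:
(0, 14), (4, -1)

Lagrange interpolation formula:
P(x) = Σ yᵢ × Lᵢ(x)
where Lᵢ(x) = Π_{j≠i} (x - xⱼ)/(xᵢ - xⱼ)

L_0(2.2) = (2.2 - 4)/(0 - 4) = 0.450000
L_1(2.2) = (2.2 - 0)/(4 - 0) = 0.550000

P(2.2) = 14×L_0(2.2) + (-1)×L_1(2.2)
P(2.2) = 5.750000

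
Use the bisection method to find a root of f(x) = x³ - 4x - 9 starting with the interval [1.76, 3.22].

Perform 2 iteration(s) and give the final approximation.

f(x) = x³ - 4x - 9
Initial interval: [1.76, 3.22]

Iteration 1:
  c_1 = (1.760000 + 3.220000)/2 = 2.490000
  f(c_1) = f(2.490000) = -3.521751
  f(a) × f(c) ≥ 0, new interval: [2.490000, 3.220000]
Iteration 2:
  c_2 = (2.490000 + 3.220000)/2 = 2.855000
  f(c_2) = f(2.855000) = 2.851176
  f(a) × f(c) < 0, new interval: [2.490000, 2.855000]

After 2 iteration(s), the approximation is c_2 = 2.855000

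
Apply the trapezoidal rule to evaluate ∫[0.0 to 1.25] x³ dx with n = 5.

f(x) = x³
a = 0.0, b = 1.25, n = 5
h = (b - a)/n = 0.250000

Trapezoidal rule: (h/2)[f(x₀) + 2f(x₁) + 2f(x₂) + ... + f(xₙ)]

x_0 = 0.0000, f(x_0) = 0.000000, coefficient = 1
x_1 = 0.2500, f(x_1) = 0.015625, coefficient = 2
x_2 = 0.5000, f(x_2) = 0.125000, coefficient = 2
x_3 = 0.7500, f(x_3) = 0.421875, coefficient = 2
x_4 = 1.0000, f(x_4) = 1.000000, coefficient = 2
x_5 = 1.2500, f(x_5) = 1.953125, coefficient = 1

I ≈ (0.250000/2) × 5.078125 = 0.634766
Exact value: 0.610352
Error: 0.024414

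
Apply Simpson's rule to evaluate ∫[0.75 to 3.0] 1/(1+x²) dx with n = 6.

f(x) = 1/(1+x²)
a = 0.75, b = 3.0, n = 6
h = (b - a)/n = 0.375000

Simpson's rule: (h/3)[f(x₀) + 4f(x₁) + 2f(x₂) + ... + f(xₙ)]

x_0 = 0.7500, f(x_0) = 0.640000, coefficient = 1
x_1 = 1.1250, f(x_1) = 0.441379, coefficient = 4
x_2 = 1.5000, f(x_2) = 0.307692, coefficient = 2
x_3 = 1.8750, f(x_3) = 0.221453, coefficient = 4
x_4 = 2.2500, f(x_4) = 0.164948, coefficient = 2
x_5 = 2.6250, f(x_5) = 0.126733, coefficient = 4
x_6 = 3.0000, f(x_6) = 0.100000, coefficient = 1

I ≈ (0.375000/3) × 4.843543 = 0.605443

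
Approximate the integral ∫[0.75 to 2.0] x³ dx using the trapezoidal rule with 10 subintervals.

f(x) = x³
a = 0.75, b = 2.0, n = 10
h = (b - a)/n = 0.125000

Trapezoidal rule: (h/2)[f(x₀) + 2f(x₁) + 2f(x₂) + ... + f(xₙ)]

x_0 = 0.7500, f(x_0) = 0.421875, coefficient = 1
x_1 = 0.8750, f(x_1) = 0.669922, coefficient = 2
x_2 = 1.0000, f(x_2) = 1.000000, coefficient = 2
x_3 = 1.1250, f(x_3) = 1.423828, coefficient = 2
x_4 = 1.2500, f(x_4) = 1.953125, coefficient = 2
x_5 = 1.3750, f(x_5) = 2.599609, coefficient = 2
x_6 = 1.5000, f(x_6) = 3.375000, coefficient = 2
x_7 = 1.6250, f(x_7) = 4.291016, coefficient = 2
x_8 = 1.7500, f(x_8) = 5.359375, coefficient = 2
x_9 = 1.8750, f(x_9) = 6.591797, coefficient = 2
x_10 = 2.0000, f(x_10) = 8.000000, coefficient = 1

I ≈ (0.125000/2) × 62.949219 = 3.934326
Exact value: 3.920898
Error: 0.013428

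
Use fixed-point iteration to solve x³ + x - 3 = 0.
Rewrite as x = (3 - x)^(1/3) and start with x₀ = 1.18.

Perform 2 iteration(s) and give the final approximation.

Equation: x³ + x - 3 = 0
Fixed-point form: x = (3 - x)^(1/3)
x₀ = 1.18

x_1 = g(1.180000) = 1.220929
x_2 = g(1.220929) = 1.211707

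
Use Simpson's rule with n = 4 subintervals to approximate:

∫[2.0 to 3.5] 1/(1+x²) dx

f(x) = 1/(1+x²)
a = 2.0, b = 3.5, n = 4
h = (b - a)/n = 0.375000

Simpson's rule: (h/3)[f(x₀) + 4f(x₁) + 2f(x₂) + ... + f(xₙ)]

x_0 = 2.0000, f(x_0) = 0.200000, coefficient = 1
x_1 = 2.3750, f(x_1) = 0.150588, coefficient = 4
x_2 = 2.7500, f(x_2) = 0.116788, coefficient = 2
x_3 = 3.1250, f(x_3) = 0.092888, coefficient = 4
x_4 = 3.5000, f(x_4) = 0.075472, coefficient = 1

I ≈ (0.375000/3) × 1.482954 = 0.185369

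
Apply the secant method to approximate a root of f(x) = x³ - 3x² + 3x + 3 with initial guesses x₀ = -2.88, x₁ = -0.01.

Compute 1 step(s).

f(x) = x³ - 3x² + 3x + 3
x₀ = -2.88, x₁ = -0.01

Secant formula: x_{n+1} = x_n - f(x_n)(x_n - x_{n-1})/(f(x_n) - f(x_{n-1}))

Iteration 1:
  f(-2.880000) = -54.411072
  f(-0.010000) = 2.969699
  x_2 = -0.010000 - 2.969699×(-0.010000 - (-2.880000))/(2.969699 - (-54.411072))
       = -0.158535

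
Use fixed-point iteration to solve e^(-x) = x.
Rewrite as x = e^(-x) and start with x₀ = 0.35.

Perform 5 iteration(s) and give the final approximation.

Equation: e^(-x) = x
Fixed-point form: x = e^(-x)
x₀ = 0.35

x_1 = g(0.350000) = 0.704688
x_2 = g(0.704688) = 0.494263
x_3 = g(0.494263) = 0.610020
x_4 = g(0.610020) = 0.543340
x_5 = g(0.543340) = 0.580805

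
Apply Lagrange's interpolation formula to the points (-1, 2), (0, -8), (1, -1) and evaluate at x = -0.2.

Lagrange interpolation formula:
P(x) = Σ yᵢ × Lᵢ(x)
where Lᵢ(x) = Π_{j≠i} (x - xⱼ)/(xᵢ - xⱼ)

L_0(-0.2) = (-0.2 - 0)/(-1 - 0) × (-0.2 - 1)/(-1 - 1) = 0.120000
L_1(-0.2) = (-0.2 - (-1))/(0 - (-1)) × (-0.2 - 1)/(0 - 1) = 0.960000
L_2(-0.2) = (-0.2 - (-1))/(1 - (-1)) × (-0.2 - 0)/(1 - 0) = -0.080000

P(-0.2) = 2×L_0(-0.2) + (-8)×L_1(-0.2) + (-1)×L_2(-0.2)
P(-0.2) = -7.360000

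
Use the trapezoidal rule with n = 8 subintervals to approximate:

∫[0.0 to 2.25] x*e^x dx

f(x) = x*e^x
a = 0.0, b = 2.25, n = 8
h = (b - a)/n = 0.281250

Trapezoidal rule: (h/2)[f(x₀) + 2f(x₁) + 2f(x₂) + ... + f(xₙ)]

x_0 = 0.0000, f(x_0) = 0.000000, coefficient = 1
x_1 = 0.2812, f(x_1) = 0.372596, coefficient = 2
x_2 = 0.5625, f(x_2) = 0.987218, coefficient = 2
x_3 = 0.8438, f(x_3) = 1.961778, coefficient = 2
x_4 = 1.1250, f(x_4) = 3.465244, coefficient = 2
x_5 = 1.4062, f(x_5) = 5.738378, coefficient = 2
x_6 = 1.6875, f(x_6) = 9.122539, coefficient = 2
x_7 = 1.9688, f(x_7) = 14.099634, coefficient = 2
x_8 = 2.2500, f(x_8) = 21.347406, coefficient = 1

I ≈ (0.281250/2) × 92.842178 = 13.055931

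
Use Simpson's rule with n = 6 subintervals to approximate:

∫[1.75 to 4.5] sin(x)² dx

f(x) = sin(x)²
a = 1.75, b = 4.5, n = 6
h = (b - a)/n = 0.458333

Simpson's rule: (h/3)[f(x₀) + 4f(x₁) + 2f(x₂) + ... + f(xₙ)]

x_0 = 1.7500, f(x_0) = 0.968228, coefficient = 1
x_1 = 2.2083, f(x_1) = 0.645715, coefficient = 4
x_2 = 2.6667, f(x_2) = 0.209098, coefficient = 2
x_3 = 3.1250, f(x_3) = 0.000275, coefficient = 4
x_4 = 3.5833, f(x_4) = 0.182768, coefficient = 2
x_5 = 4.0417, f(x_5) = 0.613673, coefficient = 4
x_6 = 4.5000, f(x_6) = 0.955565, coefficient = 1

I ≈ (0.458333/3) × 7.746181 = 1.183444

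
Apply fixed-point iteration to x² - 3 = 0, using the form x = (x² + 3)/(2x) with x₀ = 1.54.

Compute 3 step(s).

Equation: x² - 3 = 0
Fixed-point form: x = (x² + 3)/(2x)
x₀ = 1.54

x_1 = g(1.540000) = 1.744026
x_2 = g(1.744026) = 1.732092
x_3 = g(1.732092) = 1.732051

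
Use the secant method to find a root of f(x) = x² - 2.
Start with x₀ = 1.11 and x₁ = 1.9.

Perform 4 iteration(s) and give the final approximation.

f(x) = x² - 2
x₀ = 1.11, x₁ = 1.9

Secant formula: x_{n+1} = x_n - f(x_n)(x_n - x_{n-1})/(f(x_n) - f(x_{n-1}))

Iteration 1:
  f(1.110000) = -0.767900
  f(1.900000) = 1.610000
  x_2 = 1.900000 - 1.610000×(1.900000 - 1.110000)/(1.610000 - (-0.767900))
       = 1.365116
Iteration 2:
  f(1.900000) = 1.610000
  f(1.365116) = -0.136458
  x_3 = 1.365116 - (-0.136458)×(1.365116 - 1.900000)/(-0.136458 - 1.610000)
       = 1.406909
Iteration 3:
  f(1.365116) = -0.136458
  f(1.406909) = -0.020608
  x_4 = 1.406909 - (-0.020608)×(1.406909 - 1.365116)/(-0.020608 - (-0.136458))
       = 1.414343
Iteration 4:
  f(1.406909) = -0.020608
  f(1.414343) = 0.000366
  x_5 = 1.414343 - 0.000366×(1.414343 - 1.406909)/(0.000366 - (-0.020608))
       = 1.414213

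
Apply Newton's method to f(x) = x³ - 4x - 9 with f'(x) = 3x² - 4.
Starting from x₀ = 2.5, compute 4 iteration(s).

f(x) = x³ - 4x - 9
f'(x) = 3x² - 4
x₀ = 2.5

Newton-Raphson formula: x_{n+1} = x_n - f(x_n)/f'(x_n)

Iteration 1:
  f(2.500000) = -3.375000
  f'(2.500000) = 14.750000
  x_1 = 2.500000 - (-3.375000)/14.750000 = 2.728814
Iteration 2:
  f(2.728814) = 0.404647
  f'(2.728814) = 18.339270
  x_2 = 2.728814 - 0.404647/18.339270 = 2.706749
Iteration 3:
  f(2.706749) = 0.003975
  f'(2.706749) = 17.979471
  x_3 = 2.706749 - 0.003975/17.979471 = 2.706528
Iteration 4:
  f(2.706528) = 0.000000
  f'(2.706528) = 17.975881
  x_4 = 2.706528 - 0.000000/17.975881 = 2.706528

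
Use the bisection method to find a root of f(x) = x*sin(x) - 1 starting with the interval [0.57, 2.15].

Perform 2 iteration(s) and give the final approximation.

f(x) = x*sin(x) - 1
Initial interval: [0.57, 2.15]

Iteration 1:
  c_1 = (0.570000 + 2.150000)/2 = 1.360000
  f(c_1) = f(1.360000) = 0.329896
  f(a) × f(c) < 0, new interval: [0.570000, 1.360000]
Iteration 2:
  c_2 = (0.570000 + 1.360000)/2 = 0.965000
  f(c_2) = f(0.965000) = -0.206723
  f(a) × f(c) ≥ 0, new interval: [0.965000, 1.360000]

After 2 iteration(s), the approximation is c_2 = 0.965000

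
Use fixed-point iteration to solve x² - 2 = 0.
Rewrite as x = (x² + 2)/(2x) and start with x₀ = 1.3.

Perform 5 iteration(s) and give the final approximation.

Equation: x² - 2 = 0
Fixed-point form: x = (x² + 2)/(2x)
x₀ = 1.3

x_1 = g(1.300000) = 1.419231
x_2 = g(1.419231) = 1.414222
x_3 = g(1.414222) = 1.414214
x_4 = g(1.414214) = 1.414214
x_5 = g(1.414214) = 1.414214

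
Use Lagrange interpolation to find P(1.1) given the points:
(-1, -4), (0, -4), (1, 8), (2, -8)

Lagrange interpolation formula:
P(x) = Σ yᵢ × Lᵢ(x)
where Lᵢ(x) = Π_{j≠i} (x - xⱼ)/(xᵢ - xⱼ)

L_0(1.1) = (1.1 - 0)/(-1 - 0) × (1.1 - 1)/(-1 - 1) × (1.1 - 2)/(-1 - 2) = 0.016500
L_1(1.1) = (1.1 - (-1))/(0 - (-1)) × (1.1 - 1)/(0 - 1) × (1.1 - 2)/(0 - 2) = -0.094500
L_2(1.1) = (1.1 - (-1))/(1 - (-1)) × (1.1 - 0)/(1 - 0) × (1.1 - 2)/(1 - 2) = 1.039500
L_3(1.1) = (1.1 - (-1))/(2 - (-1)) × (1.1 - 0)/(2 - 0) × (1.1 - 1)/(2 - 1) = 0.038500

P(1.1) = (-4)×L_0(1.1) + (-4)×L_1(1.1) + 8×L_2(1.1) + (-8)×L_3(1.1)
P(1.1) = 8.320000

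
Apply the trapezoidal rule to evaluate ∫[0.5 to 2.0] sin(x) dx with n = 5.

f(x) = sin(x)
a = 0.5, b = 2.0, n = 5
h = (b - a)/n = 0.300000

Trapezoidal rule: (h/2)[f(x₀) + 2f(x₁) + 2f(x₂) + ... + f(xₙ)]

x_0 = 0.5000, f(x_0) = 0.479426, coefficient = 1
x_1 = 0.8000, f(x_1) = 0.717356, coefficient = 2
x_2 = 1.1000, f(x_2) = 0.891207, coefficient = 2
x_3 = 1.4000, f(x_3) = 0.985450, coefficient = 2
x_4 = 1.7000, f(x_4) = 0.991665, coefficient = 2
x_5 = 2.0000, f(x_5) = 0.909297, coefficient = 1

I ≈ (0.300000/2) × 8.560079 = 1.284012
Exact value: 1.293729
Error: 0.009718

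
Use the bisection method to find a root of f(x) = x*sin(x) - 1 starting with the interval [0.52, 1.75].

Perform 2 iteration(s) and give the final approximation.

f(x) = x*sin(x) - 1
Initial interval: [0.52, 1.75]

Iteration 1:
  c_1 = (0.520000 + 1.750000)/2 = 1.135000
  f(c_1) = f(1.135000) = 0.028916
  f(a) × f(c) < 0, new interval: [0.520000, 1.135000]
Iteration 2:
  c_2 = (0.520000 + 1.135000)/2 = 0.827500
  f(c_2) = f(0.827500) = -0.390760
  f(a) × f(c) ≥ 0, new interval: [0.827500, 1.135000]

After 2 iteration(s), the approximation is c_2 = 0.827500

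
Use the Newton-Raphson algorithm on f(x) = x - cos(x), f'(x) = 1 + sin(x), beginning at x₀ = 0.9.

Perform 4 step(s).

f(x) = x - cos(x)
f'(x) = 1 + sin(x)
x₀ = 0.9

Newton-Raphson formula: x_{n+1} = x_n - f(x_n)/f'(x_n)

Iteration 1:
  f(0.900000) = 0.278390
  f'(0.900000) = 1.783327
  x_1 = 0.900000 - 0.278390/1.783327 = 0.743893
Iteration 2:
  f(0.743893) = 0.008055
  f'(0.743893) = 1.677158
  x_2 = 0.743893 - 0.008055/1.677158 = 0.739090
Iteration 3:
  f(0.739090) = 0.000008
  f'(0.739090) = 1.673616
  x_3 = 0.739090 - 0.000008/1.673616 = 0.739085
Iteration 4:
  f(0.739085) = 0.000000
  f'(0.739085) = 1.673612
  x_4 = 0.739085 - 0.000000/1.673612 = 0.739085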